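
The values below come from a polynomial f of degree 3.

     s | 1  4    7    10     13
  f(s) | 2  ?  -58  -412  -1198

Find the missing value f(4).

On equispaced nodes a degree-3 polynomial has vanishing fourth forward difference, so
  f(1) - 4·f(4) + 6·f(7) - 4·f(10) + f(13) = 0.
Substituting the known values and solving for f(4):
  -4·f(4) = -104
  f(4) = 26.

26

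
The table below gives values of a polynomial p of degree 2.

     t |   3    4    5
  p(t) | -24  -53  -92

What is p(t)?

Write p(t) = at^2 + bt + c. Substituting each data point gives a linear system:
  9a + 3b + c = -24
  16a + 4b + c = -53
  25a + 5b + c = -92
Solving the system yields a = -5, b = 6, c = 3.
So p(t) = -5t^2 + 6t + 3.
Check: p(3) = -24. ✓

p(t) = -5t^2 + 6t + 3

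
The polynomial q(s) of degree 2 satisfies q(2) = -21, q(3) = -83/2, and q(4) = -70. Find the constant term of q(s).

-4

Write q(s) = as^2 + bs + c. Substituting each data point gives a linear system:
  4a + 2b + c = -21
  9a + 3b + c = -83/2
  16a + 4b + c = -70
Solving the system yields a = -4, b = -1/2, c = -4.
So q(s) = -4s^2 - (1/2)s - 4.
The constant term is -4.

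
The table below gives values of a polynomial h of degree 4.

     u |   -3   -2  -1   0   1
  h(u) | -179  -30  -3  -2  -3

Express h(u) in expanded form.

h(u) = -3u^4 - 2u^3 + 2u^2 + 2u - 2

Write h(u) = au^4 + bu^3 + cu^2 + du + e. Substituting each data point gives a linear system:
  81a - 27b + 9c - 3d + e = -179
  16a - 8b + 4c - 2d + e = -30
  a - b + c - d + e = -3
  e = -2
  a + b + c + d + e = -3
Solving the system yields a = -3, b = -2, c = 2, d = 2, e = -2.
So h(u) = -3u^4 - 2u^3 + 2u^2 + 2u - 2.
Check: h(1) = -3. ✓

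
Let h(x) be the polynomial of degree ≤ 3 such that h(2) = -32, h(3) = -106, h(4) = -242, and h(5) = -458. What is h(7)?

Forward differences of the values at x = 2, 3, 4, 5:
  h  : -32  -106  -242  -458
  Δ  : -74  -136  -216
  Δ^2: -62  -80
  Δ^3: -18
The third differences are constant, confirming degree 3.
Interpolating (Newton forward form) and evaluating at x = 7 gives h(7) = -1202.

-1202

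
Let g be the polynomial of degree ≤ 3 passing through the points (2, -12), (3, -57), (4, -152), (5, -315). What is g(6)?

Forward differences of the values at s = 2, 3, 4, 5:
  g  : -12  -57  -152  -315
  Δ  : -45  -95  -163
  Δ^2: -50  -68
  Δ^3: -18
The third differences are constant, confirming degree 3.
Interpolating (Newton forward form) and evaluating at s = 6 gives g(6) = -564.

-564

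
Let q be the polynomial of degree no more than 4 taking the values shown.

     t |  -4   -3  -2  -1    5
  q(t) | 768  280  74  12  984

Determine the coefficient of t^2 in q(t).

4

Write q(t) = at^4 + bt^3 + ct^2 + dt + e. Substituting each data point gives a linear system:
  256a - 64b + 16c - 4d + e = 768
  81a - 27b + 9c - 3d + e = 280
  16a - 8b + 4c - 2d + e = 74
  a - b + c - d + e = 12
  625a + 125b + 25c + 5d + e = 984
Solving the system yields a = 2, b = -3, c = 4, d = 1, e = 4.
So q(t) = 2t^4 - 3t^3 + 4t^2 + t + 4.
The coefficient of t^2 is 4.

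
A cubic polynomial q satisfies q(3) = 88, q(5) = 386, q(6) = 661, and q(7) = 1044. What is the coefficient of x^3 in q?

3

Write q(x) = ax^3 + bx^2 + cx + d. Substituting each data point gives a linear system:
  27a + 9b + 3c + d = 88
  125a + 25b + 5c + d = 386
  216a + 36b + 6c + d = 661
  343a + 49b + 7c + d = 1044
Solving the system yields a = 3, b = 0, c = 2, d = 1.
So q(x) = 3x^3 + 2x + 1.
The leading coefficient is 3.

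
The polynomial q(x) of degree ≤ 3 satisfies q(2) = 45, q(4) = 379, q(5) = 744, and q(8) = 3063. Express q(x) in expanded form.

Using the Lagrange interpolation formula with nodes 2, 4, 5, 8:
  L_0(x) = (x - 4)(x - 5)(x - 8) / -36
  L_1(x) = (x - 2)(x - 5)(x - 8) / 8
  L_2(x) = (x - 2)(x - 4)(x - 8) / -9
  L_3(x) = (x - 2)(x - 4)(x - 5) / 72
Then q(x) = 45·L_0(x) + 379·L_1(x) + 744·L_2(x) + 3063·L_3(x).
Expanding and collecting terms gives q(x) = 6x^3 - x - 1.
Check: q(8) = 3063. ✓

q(x) = 6x^3 - x - 1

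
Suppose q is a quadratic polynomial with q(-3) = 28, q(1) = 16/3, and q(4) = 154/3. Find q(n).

q(n) = 3n^2 + (1/3)n + 2

Write q(n) = an^2 + bn + c. Substituting each data point gives a linear system:
  9a - 3b + c = 28
  a + b + c = 16/3
  16a + 4b + c = 154/3
Solving the system yields a = 3, b = 1/3, c = 2.
So q(n) = 3n^2 + (1/3)n + 2.
Check: q(4) = 154/3. ✓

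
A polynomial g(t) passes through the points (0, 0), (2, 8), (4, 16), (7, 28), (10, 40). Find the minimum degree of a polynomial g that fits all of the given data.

Divided differences on the nodes 0, 2, 4, 7, 10:
  order 0: 0  8  16  28  40
  order 1: 4  4  4  4
  order 2: 0  0  0
  order 3: 0  0
  order 4: 0
The order-1 divided differences are all 4 (nonzero) and every higher order vanishes, so the data lies on a polynomial of degree exactly 1.

1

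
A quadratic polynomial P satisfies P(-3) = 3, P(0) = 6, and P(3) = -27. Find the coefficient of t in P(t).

-5

Write P(t) = at^2 + bt + c. Substituting each data point gives a linear system:
  9a - 3b + c = 3
  c = 6
  9a + 3b + c = -27
Solving the system yields a = -2, b = -5, c = 6.
So P(t) = -2t^2 - 5t + 6.
The coefficient of t is -5.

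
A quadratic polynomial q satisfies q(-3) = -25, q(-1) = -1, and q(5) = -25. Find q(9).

-121

Using the Lagrange interpolation formula with nodes -3, -1, 5:
  L_0(n) = (n + 1)(n - 5) / 16
  L_1(n) = (n + 3)(n - 5) / -12
  L_2(n) = (n + 3)(n + 1) / 48
Then q(n) = -25·L_0(n) - 1·L_1(n) - 25·L_2(n).
Expanding and collecting terms gives q(n) = -2n^2 + 4n + 5.
Evaluating at n = 9: q(9) = -121.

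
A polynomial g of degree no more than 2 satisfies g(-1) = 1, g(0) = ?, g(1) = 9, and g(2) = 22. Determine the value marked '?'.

The 3 known points determine the degree-2 polynomial uniquely.
Write g(u) = au^2 + bu + c. Substituting each data point gives a linear system:
  a - b + c = 1
  a + b + c = 9
  4a + 2b + c = 22
Solving the system yields a = 3, b = 4, c = 2.
So g(u) = 3u^2 + 4u + 2.
Then g(0) = 2.

2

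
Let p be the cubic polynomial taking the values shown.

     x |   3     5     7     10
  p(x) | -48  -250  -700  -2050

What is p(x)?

Using the Lagrange interpolation formula with nodes 3, 5, 7, 10:
  L_0(x) = (x - 5)(x - 7)(x - 10) / -56
  L_1(x) = (x - 3)(x - 7)(x - 10) / 20
  L_2(x) = (x - 3)(x - 5)(x - 10) / -24
  L_3(x) = (x - 3)(x - 5)(x - 7) / 105
Then p(x) = -48·L_0(x) - 250·L_1(x) - 700·L_2(x) - 2050·L_3(x).
Expanding and collecting terms gives p(x) = -2x^3 - x^2 + 5x.
Check: p(5) = -250. ✓

p(x) = -2x^3 - x^2 + 5x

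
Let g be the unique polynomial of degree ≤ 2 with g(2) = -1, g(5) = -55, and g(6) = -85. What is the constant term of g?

Write g(t) = at^2 + bt + c. Substituting each data point gives a linear system:
  4a + 2b + c = -1
  25a + 5b + c = -55
  36a + 6b + c = -85
Solving the system yields a = -3, b = 3, c = 5.
So g(t) = -3t² + 3t + 5.
The constant term is 5.

5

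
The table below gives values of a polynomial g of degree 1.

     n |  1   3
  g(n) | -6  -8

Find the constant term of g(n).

-5

Write g(n) = an + b. Substituting each data point gives a linear system:
  a + b = -6
  3a + b = -8
Solving the system yields a = -1, b = -5.
So g(n) = -n - 5.
The constant term is -5.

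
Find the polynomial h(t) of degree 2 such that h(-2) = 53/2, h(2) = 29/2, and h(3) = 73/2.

Write h(t) = at^2 + bt + c. Substituting each data point gives a linear system:
  4a - 2b + c = 53/2
  4a + 2b + c = 29/2
  9a + 3b + c = 73/2
Solving the system yields a = 5, b = -3, c = 1/2.
So h(t) = 5t² - 3t + 1/2.
Check: h(2) = 29/2. ✓

h(t) = 5t^2 - 3t + 1/2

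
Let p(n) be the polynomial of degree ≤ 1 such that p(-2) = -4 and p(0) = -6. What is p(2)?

Using the Lagrange interpolation formula with nodes -2, 0:
  L_0(n) = n / -2
  L_1(n) = (n + 2) / 2
Then p(n) = -4·L_0(n) - 6·L_1(n).
Expanding and collecting terms gives p(n) = -n - 6.
Evaluating at n = 2: p(2) = -8.

-8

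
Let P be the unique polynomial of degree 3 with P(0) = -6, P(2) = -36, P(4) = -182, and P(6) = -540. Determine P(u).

Write P(u) = au^3 + bu^2 + cu + d. Substituting each data point gives a linear system:
  d = -6
  8a + 4b + 2c + d = -36
  64a + 16b + 4c + d = -182
  216a + 36b + 6c + d = -540
Solving the system yields a = -2, b = -5/2, c = -2, d = -6.
So P(u) = -2u³ - (5/2)u² - 2u - 6.
Check: P(6) = -540. ✓

P(u) = -2u^3 - (5/2)u^2 - 2u - 6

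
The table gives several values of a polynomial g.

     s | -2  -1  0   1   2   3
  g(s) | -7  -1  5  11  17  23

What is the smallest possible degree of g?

1

Forward differences of the values at s = -2, -1, 0, 1, 2, 3:
  g  : -7  -1  5  11  17  23
  Δ  : 6  6  6  6  6
  Δ^2: 0  0  0  0
  Δ^3: 0  0  0
  Δ^4: 0  0
  Δ^5: 0
The first differences are constant (6) and nonzero, while all higher differences vanish, so the minimal degree is 1.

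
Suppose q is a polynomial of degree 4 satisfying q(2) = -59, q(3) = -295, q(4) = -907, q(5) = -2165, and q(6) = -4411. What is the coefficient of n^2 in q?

4

Write q(n) = an^4 + bn^3 + cn^2 + dn + e. Substituting each data point gives a linear system:
  16a + 8b + 4c + 2d + e = -59
  81a + 27b + 9c + 3d + e = -295
  256a + 64b + 16c + 4d + e = -907
  625a + 125b + 25c + 5d + e = -2165
  1296a + 216b + 36c + 6d + e = -4411
Solving the system yields a = -3, b = -3, c = 4, d = -4, e = 5.
So q(n) = -3n^4 - 3n^3 + 4n^2 - 4n + 5.
The coefficient of n^2 is 4.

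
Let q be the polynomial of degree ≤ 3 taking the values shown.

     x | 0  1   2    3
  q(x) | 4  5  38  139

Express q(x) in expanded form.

Write q(x) = ax^3 + bx^2 + cx + d. Substituting each data point gives a linear system:
  d = 4
  a + b + c + d = 5
  8a + 4b + 2c + d = 38
  27a + 9b + 3c + d = 139
Solving the system yields a = 6, b = -2, c = -3, d = 4.
So q(x) = 6x^3 - 2x^2 - 3x + 4.
Check: q(3) = 139. ✓

q(x) = 6x^3 - 2x^2 - 3x + 4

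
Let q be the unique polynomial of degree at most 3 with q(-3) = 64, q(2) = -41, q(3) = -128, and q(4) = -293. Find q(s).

q(s) = -4s^3 - 3s^2 + 4s - 5

Using the Lagrange interpolation formula with nodes -3, 2, 3, 4:
  L_0(s) = (s - 2)(s - 3)(s - 4) / -210
  L_1(s) = (s + 3)(s - 3)(s - 4) / 10
  L_2(s) = (s + 3)(s - 2)(s - 4) / -6
  L_3(s) = (s + 3)(s - 2)(s - 3) / 14
Then q(s) = 64·L_0(s) - 41·L_1(s) - 128·L_2(s) - 293·L_3(s).
Expanding and collecting terms gives q(s) = -4s^3 - 3s^2 + 4s - 5.
Check: q(4) = -293. ✓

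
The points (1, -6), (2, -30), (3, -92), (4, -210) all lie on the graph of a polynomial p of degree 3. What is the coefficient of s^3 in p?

-3

Write p(s) = as^3 + bs^2 + cs + d. Substituting each data point gives a linear system:
  a + b + c + d = -6
  8a + 4b + 2c + d = -30
  27a + 9b + 3c + d = -92
  64a + 16b + 4c + d = -210
Solving the system yields a = -3, b = -1, c = 0, d = -2.
So p(s) = -3s³ - s² - 2.
The leading coefficient is -3.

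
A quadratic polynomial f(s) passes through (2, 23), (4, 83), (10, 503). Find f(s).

Write f(s) = as^2 + bs + c. Substituting each data point gives a linear system:
  4a + 2b + c = 23
  16a + 4b + c = 83
  100a + 10b + c = 503
Solving the system yields a = 5, b = 0, c = 3.
So f(s) = 5s² + 3.
Check: f(4) = 83. ✓

f(s) = 5s^2 + 3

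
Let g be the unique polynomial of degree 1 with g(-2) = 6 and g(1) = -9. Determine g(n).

Write g(n) = an + b. Substituting each data point gives a linear system:
  -2a + b = 6
  a + b = -9
Solving the system yields a = -5, b = -4.
So g(n) = -5n - 4.
Check: g(-2) = 6. ✓

g(n) = -5n - 4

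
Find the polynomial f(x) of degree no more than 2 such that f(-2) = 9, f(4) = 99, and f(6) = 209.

f(x) = 5x^2 + 5x - 1

Write f(x) = ax^2 + bx + c. Substituting each data point gives a linear system:
  4a - 2b + c = 9
  16a + 4b + c = 99
  36a + 6b + c = 209
Solving the system yields a = 5, b = 5, c = -1.
So f(x) = 5x^2 + 5x - 1.
Check: f(6) = 209. ✓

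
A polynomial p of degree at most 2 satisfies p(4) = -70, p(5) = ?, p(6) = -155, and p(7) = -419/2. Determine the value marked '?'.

The 3 known points determine the degree-2 polynomial uniquely.
Write p(n) = an^2 + bn + c. Substituting each data point gives a linear system:
  16a + 4b + c = -70
  36a + 6b + c = -155
  49a + 7b + c = -419/2
Solving the system yields a = -4, b = -5/2, c = 4.
So p(n) = -4n^2 - (5/2)n + 4.
Then p(5) = -217/2.

-217/2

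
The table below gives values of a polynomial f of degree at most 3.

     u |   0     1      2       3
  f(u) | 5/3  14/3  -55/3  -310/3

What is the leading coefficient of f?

-6

Write f(u) = au^3 + bu^2 + cu + d. Substituting each data point gives a linear system:
  d = 5/3
  a + b + c + d = 14/3
  8a + 4b + 2c + d = -55/3
  27a + 9b + 3c + d = -310/3
Solving the system yields a = -6, b = 5, c = 4, d = 5/3.
So f(u) = -6u^3 + 5u^2 + 4u + 5/3.
The leading coefficient is -6.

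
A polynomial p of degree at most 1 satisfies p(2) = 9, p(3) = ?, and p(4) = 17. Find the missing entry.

On equispaced nodes a degree-1 polynomial has vanishing second forward difference, so
  p(2) - 2·p(3) + p(4) = 0.
Substituting the known values and solving for p(3):
  -2·p(3) = -26
  p(3) = 13.

13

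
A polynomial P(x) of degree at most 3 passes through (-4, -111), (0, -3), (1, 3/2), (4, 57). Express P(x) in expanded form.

Write P(x) = ax^3 + bx^2 + cx + d. Substituting each data point gives a linear system:
  -64a + 16b - 4c + d = -111
  d = -3
  a + b + c + d = 3/2
  64a + 16b + 4c + d = 57
Solving the system yields a = 1, b = -3/2, c = 5, d = -3.
So P(x) = x^3 - (3/2)x^2 + 5x - 3.
Check: P(-4) = -111. ✓

P(x) = x^3 - (3/2)x^2 + 5x - 3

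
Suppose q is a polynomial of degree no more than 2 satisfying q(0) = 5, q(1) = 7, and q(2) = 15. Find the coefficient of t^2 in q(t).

3

Write q(t) = at^2 + bt + c. Substituting each data point gives a linear system:
  c = 5
  a + b + c = 7
  4a + 2b + c = 15
Solving the system yields a = 3, b = -1, c = 5.
So q(t) = 3t² - t + 5.
The leading coefficient is 3.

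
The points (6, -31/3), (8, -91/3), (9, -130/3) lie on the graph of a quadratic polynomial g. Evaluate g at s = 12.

Write g(s) = as^2 + bs + c. Substituting each data point gives a linear system:
  36a + 6b + c = -31/3
  64a + 8b + c = -91/3
  81a + 9b + c = -130/3
Solving the system yields a = -1, b = 4, c = 5/3.
So g(s) = -s^2 + 4s + 5/3.
Then g(12) = -283/3.

-283/3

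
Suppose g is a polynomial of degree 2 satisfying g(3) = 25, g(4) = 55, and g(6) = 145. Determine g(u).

Using the Lagrange interpolation formula with nodes 3, 4, 6:
  L_0(u) = (u - 4)(u - 6) / 3
  L_1(u) = (u - 3)(u - 6) / -2
  L_2(u) = (u - 3)(u - 4) / 6
Then g(u) = 25·L_0(u) + 55·L_1(u) + 145·L_2(u).
Expanding and collecting terms gives g(u) = 5u^2 - 5u - 5.
Check: g(6) = 145. ✓

g(u) = 5u^2 - 5u - 5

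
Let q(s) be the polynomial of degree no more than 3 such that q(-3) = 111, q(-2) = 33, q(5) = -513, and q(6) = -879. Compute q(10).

Using the Lagrange interpolation formula with nodes -3, -2, 5, 6:
  L_0(s) = (s + 2)(s - 5)(s - 6) / -72
  L_1(s) = (s + 3)(s - 5)(s - 6) / 56
  L_2(s) = (s + 3)(s + 2)(s - 6) / -56
  L_3(s) = (s + 3)(s + 2)(s - 5) / 72
Then q(s) = 111·L_0(s) + 33·L_1(s) - 513·L_2(s) - 879·L_3(s).
Expanding and collecting terms gives q(s) = -4s³ - 2s - 3.
Evaluating at s = 10: q(10) = -4023.

-4023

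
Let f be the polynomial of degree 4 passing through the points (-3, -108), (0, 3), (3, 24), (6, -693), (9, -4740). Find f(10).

-7557

Using the Lagrange interpolation formula with nodes -3, 0, 3, 6, 9:
  L_0(t) = t(t - 3)(t - 6)(t - 9) / 1944
  L_1(t) = (t + 3)(t - 3)(t - 6)(t - 9) / -486
  L_2(t) = (t + 3)t(t - 6)(t - 9) / 324
  L_3(t) = (t + 3)t(t - 3)(t - 9) / -486
  L_4(t) = (t + 3)t(t - 3)(t - 6) / 1944
Then f(t) = -108·L_0(t) + 3·L_1(t) + 24·L_2(t) - 693·L_3(t) - 4740·L_4(t).
Expanding and collecting terms gives f(t) = -t^4 + 2t^3 + 4t^2 + 4t + 3.
Evaluating at t = 10: f(10) = -7557.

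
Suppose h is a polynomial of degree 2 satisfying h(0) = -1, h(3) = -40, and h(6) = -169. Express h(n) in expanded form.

Using the Lagrange interpolation formula with nodes 0, 3, 6:
  L_0(n) = (n - 3)(n - 6) / 18
  L_1(n) = n(n - 6) / -9
  L_2(n) = n(n - 3) / 18
Then h(n) = -1·L_0(n) - 40·L_1(n) - 169·L_2(n).
Expanding and collecting terms gives h(n) = -5n² + 2n - 1.
Check: h(0) = -1. ✓

h(n) = -5n^2 + 2n - 1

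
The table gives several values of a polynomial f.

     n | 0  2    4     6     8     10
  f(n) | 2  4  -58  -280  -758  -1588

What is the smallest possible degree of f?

Forward differences of the values at n = 0, 2, 4, 6, 8, 10:
  f  : 2  4  -58  -280  -758  -1588
  Δ  : 2  -62  -222  -478  -830
  Δ^2: -64  -160  -256  -352
  Δ^3: -96  -96  -96
  Δ^4: 0  0
  Δ^5: 0
The third differences are constant (-96) and nonzero, while all higher differences vanish, so the minimal degree is 3.

3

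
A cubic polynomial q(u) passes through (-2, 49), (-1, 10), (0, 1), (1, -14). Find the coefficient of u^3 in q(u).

-6

Write q(u) = au^3 + bu^2 + cu + d. Substituting each data point gives a linear system:
  -8a + 4b - 2c + d = 49
  -a + b - c + d = 10
  d = 1
  a + b + c + d = -14
Solving the system yields a = -6, b = -3, c = -6, d = 1.
So q(u) = -6u^3 - 3u^2 - 6u + 1.
The leading coefficient is -6.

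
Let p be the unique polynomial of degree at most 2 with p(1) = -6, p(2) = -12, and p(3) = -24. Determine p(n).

Write p(n) = an^2 + bn + c. Substituting each data point gives a linear system:
  a + b + c = -6
  4a + 2b + c = -12
  9a + 3b + c = -24
Solving the system yields a = -3, b = 3, c = -6.
So p(n) = -3n^2 + 3n - 6.
Check: p(1) = -6. ✓

p(n) = -3n^2 + 3n - 6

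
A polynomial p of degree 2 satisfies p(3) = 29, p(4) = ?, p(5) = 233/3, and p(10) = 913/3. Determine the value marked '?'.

The 3 known points determine the degree-2 polynomial uniquely.
Write p(s) = as^2 + bs + c. Substituting each data point gives a linear system:
  9a + 3b + c = 29
  25a + 5b + c = 233/3
  100a + 10b + c = 913/3
Solving the system yields a = 3, b = 1/3, c = 1.
So p(s) = 3s^2 + (1/3)s + 1.
Then p(4) = 151/3.

151/3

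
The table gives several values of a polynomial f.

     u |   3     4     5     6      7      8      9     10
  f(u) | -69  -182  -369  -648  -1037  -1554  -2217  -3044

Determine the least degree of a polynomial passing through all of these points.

Forward differences of the values at u = 3, 4, 5, 6, 7, 8, 9, 10:
  f  : -69  -182  -369  -648  -1037  -1554  -2217  -3044
  Δ  : -113  -187  -279  -389  -517  -663  -827
  Δ^2: -74  -92  -110  -128  -146  -164
  Δ^3: -18  -18  -18  -18  -18
  Δ^4: 0  0  0  0
  Δ^5: 0  0  0
  Δ^6: 0  0
  Δ^7: 0
The third differences are constant (-18) and nonzero, while all higher differences vanish, so the minimal degree is 3.

3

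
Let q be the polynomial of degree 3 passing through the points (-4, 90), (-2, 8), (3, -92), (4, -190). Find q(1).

-10

Using the Lagrange interpolation formula with nodes -4, -2, 3, 4:
  L_0(s) = (s + 2)(s - 3)(s - 4) / -112
  L_1(s) = (s + 4)(s - 3)(s - 4) / 60
  L_2(s) = (s + 4)(s + 2)(s - 4) / -35
  L_3(s) = (s + 4)(s + 2)(s - 3) / 48
Then q(s) = 90·L_0(s) + 8·L_1(s) - 92·L_2(s) - 190·L_3(s).
Expanding and collecting terms gives q(s) = -2s^3 - 3s^2 - 3s - 2.
Evaluating at s = 1: q(1) = -10.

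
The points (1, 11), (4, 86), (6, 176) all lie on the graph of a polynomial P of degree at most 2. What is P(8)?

298

Write P(x) = ax^2 + bx + c. Substituting each data point gives a linear system:
  a + b + c = 11
  16a + 4b + c = 86
  36a + 6b + c = 176
Solving the system yields a = 4, b = 5, c = 2.
So P(x) = 4x^2 + 5x + 2.
Then P(8) = 298.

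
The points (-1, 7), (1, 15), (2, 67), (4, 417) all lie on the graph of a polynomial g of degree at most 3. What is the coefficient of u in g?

-1

Write g(u) = au^3 + bu^2 + cu + d. Substituting each data point gives a linear system:
  -a + b - c + d = 7
  a + b + c + d = 15
  8a + 4b + 2c + d = 67
  64a + 16b + 4c + d = 417
Solving the system yields a = 5, b = 6, c = -1, d = 5.
So g(u) = 5u^3 + 6u^2 - u + 5.
The coefficient of u is -1.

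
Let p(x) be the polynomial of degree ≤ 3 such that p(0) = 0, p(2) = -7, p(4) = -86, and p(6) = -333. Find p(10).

-1715

Using the Lagrange interpolation formula with nodes 0, 2, 4, 6:
  L_0(x) = (x - 2)(x - 4)(x - 6) / -48
  L_1(x) = x(x - 4)(x - 6) / 16
  L_2(x) = x(x - 2)(x - 6) / -16
  L_3(x) = x(x - 2)(x - 4) / 48
Then p(x) = 0·L_0(x) - 7·L_1(x) - 86·L_2(x) - 333·L_3(x).
Expanding and collecting terms gives p(x) = -2x³ + 3x² - (3/2)x.
Evaluating at x = 10: p(10) = -1715.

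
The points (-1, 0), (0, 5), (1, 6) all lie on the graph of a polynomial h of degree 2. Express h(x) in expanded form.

Write h(x) = ax^2 + bx + c. Substituting each data point gives a linear system:
  a - b + c = 0
  c = 5
  a + b + c = 6
Solving the system yields a = -2, b = 3, c = 5.
So h(x) = -2x^2 + 3x + 5.
Check: h(-1) = 0. ✓

h(x) = -2x^2 + 3x + 5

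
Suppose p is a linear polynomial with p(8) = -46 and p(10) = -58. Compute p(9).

Using the Lagrange interpolation formula with nodes 8, 10:
  L_0(t) = (t - 10) / -2
  L_1(t) = (t - 8) / 2
Then p(t) = -46·L_0(t) - 58·L_1(t).
Expanding and collecting terms gives p(t) = -6t + 2.
Evaluating at t = 9: p(9) = -52.

-52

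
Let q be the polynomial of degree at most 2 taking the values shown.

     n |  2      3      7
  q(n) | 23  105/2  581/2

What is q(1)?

11/2

Using the Lagrange interpolation formula with nodes 2, 3, 7:
  L_0(n) = (n - 3)(n - 7) / 5
  L_1(n) = (n - 2)(n - 7) / -4
  L_2(n) = (n - 2)(n - 3) / 20
Then q(n) = 23·L_0(n) + 105/2·L_1(n) + 581/2·L_2(n).
Expanding and collecting terms gives q(n) = 6n^2 - (1/2)n.
Evaluating at n = 1: q(1) = 11/2.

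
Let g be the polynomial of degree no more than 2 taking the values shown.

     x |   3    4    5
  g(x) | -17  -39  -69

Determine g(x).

Write g(x) = ax^2 + bx + c. Substituting each data point gives a linear system:
  9a + 3b + c = -17
  16a + 4b + c = -39
  25a + 5b + c = -69
Solving the system yields a = -4, b = 6, c = 1.
So g(x) = -4x² + 6x + 1.
Check: g(5) = -69. ✓

g(x) = -4x^2 + 6x + 1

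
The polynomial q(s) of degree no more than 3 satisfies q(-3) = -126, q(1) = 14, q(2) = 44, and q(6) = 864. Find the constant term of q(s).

6

Write q(s) = as^3 + bs^2 + cs + d. Substituting each data point gives a linear system:
  -27a + 9b - 3c + d = -126
  a + b + c + d = 14
  8a + 4b + 2c + d = 44
  216a + 36b + 6c + d = 864
Solving the system yields a = 4, b = -1, c = 5, d = 6.
So q(s) = 4s³ - s² + 5s + 6.
The constant term is 6.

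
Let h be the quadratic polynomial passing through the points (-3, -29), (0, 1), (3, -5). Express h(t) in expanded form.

h(t) = -2t^2 + 4t + 1

Write h(t) = at^2 + bt + c. Substituting each data point gives a linear system:
  9a - 3b + c = -29
  c = 1
  9a + 3b + c = -5
Solving the system yields a = -2, b = 4, c = 1.
So h(t) = -2t^2 + 4t + 1.
Check: h(0) = 1. ✓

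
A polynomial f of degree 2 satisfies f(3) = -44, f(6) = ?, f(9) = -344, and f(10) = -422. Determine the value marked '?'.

-158

The 3 known points determine the degree-2 polynomial uniquely.
Write f(t) = at^2 + bt + c. Substituting each data point gives a linear system:
  9a + 3b + c = -44
  81a + 9b + c = -344
  100a + 10b + c = -422
Solving the system yields a = -4, b = -2, c = -2.
So f(t) = -4t^2 - 2t - 2.
Then f(6) = -158.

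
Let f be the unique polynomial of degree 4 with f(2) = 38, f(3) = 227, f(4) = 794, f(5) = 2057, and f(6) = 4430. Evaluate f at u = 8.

Forward differences of the values at u = 2, 3, 4, 5, 6:
  f  : 38  227  794  2057  4430
  Δ  : 189  567  1263  2373
  Δ^2: 378  696  1110
  Δ^3: 318  414
  Δ^4: 96
The fourth differences are constant, confirming degree 4.
Interpolating (Newton forward form) and evaluating at u = 8 gives f(8) = 14642.

14642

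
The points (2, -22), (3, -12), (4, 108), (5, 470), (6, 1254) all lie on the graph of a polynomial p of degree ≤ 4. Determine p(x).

p(x) = 2x^4 - 6x^3 - x^2 - x

Write p(x) = ax^4 + bx^3 + cx^2 + dx + e. Substituting each data point gives a linear system:
  16a + 8b + 4c + 2d + e = -22
  81a + 27b + 9c + 3d + e = -12
  256a + 64b + 16c + 4d + e = 108
  625a + 125b + 25c + 5d + e = 470
  1296a + 216b + 36c + 6d + e = 1254
Solving the system yields a = 2, b = -6, c = -1, d = -1, e = 0.
So p(x) = 2x^4 - 6x^3 - x^2 - x.
Check: p(3) = -12. ✓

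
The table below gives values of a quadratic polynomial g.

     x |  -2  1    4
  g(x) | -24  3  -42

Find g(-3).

Forward differences of the values at x = -2, 1, 4:
  g  : -24  3  -42
  Δ  : 27  -45
  Δ^2: -72
The second differences are constant, confirming degree 2.
Interpolating (Newton forward form) and evaluating at x = -3 gives g(-3) = -49.

-49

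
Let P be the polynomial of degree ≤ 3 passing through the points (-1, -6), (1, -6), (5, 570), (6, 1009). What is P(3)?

106

Write P(x) = ax^3 + bx^2 + cx + d. Substituting each data point gives a linear system:
  -a + b - c + d = -6
  a + b + c + d = -6
  125a + 25b + 5c + d = 570
  216a + 36b + 6c + d = 1009
Solving the system yields a = 5, b = -1, c = -5, d = -5.
So P(x) = 5x^3 - x^2 - 5x - 5.
Then P(3) = 106.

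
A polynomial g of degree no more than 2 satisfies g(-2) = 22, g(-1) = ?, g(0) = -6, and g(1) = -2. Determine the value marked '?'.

On equispaced nodes a degree-2 polynomial has vanishing third forward difference, so
  - g(-2) + 3·g(-1) - 3·g(0) + g(1) = 0.
Substituting the known values and solving for g(-1):
  3·g(-1) = 6
  g(-1) = 2.

2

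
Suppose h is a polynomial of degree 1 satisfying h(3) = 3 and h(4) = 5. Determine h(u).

h(u) = 2u - 3

Write h(u) = au + b. Substituting each data point gives a linear system:
  3a + b = 3
  4a + b = 5
Solving the system yields a = 2, b = -3.
So h(u) = 2u - 3.
Check: h(3) = 3. ✓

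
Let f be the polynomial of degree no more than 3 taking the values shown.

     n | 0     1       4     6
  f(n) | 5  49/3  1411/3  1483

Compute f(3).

Write f(n) = an^3 + bn^2 + cn + d. Substituting each data point gives a linear system:
  d = 5
  a + b + c + d = 49/3
  64a + 16b + 4c + d = 1411/3
  216a + 36b + 6c + d = 1483
Solving the system yields a = 6, b = 5, c = 1/3, d = 5.
So f(n) = 6n³ + 5n² + (1/3)n + 5.
Then f(3) = 213.

213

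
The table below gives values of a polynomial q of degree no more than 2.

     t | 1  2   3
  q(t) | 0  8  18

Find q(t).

q(t) = t^2 + 5t - 6

Write q(t) = at^2 + bt + c. Substituting each data point gives a linear system:
  a + b + c = 0
  4a + 2b + c = 8
  9a + 3b + c = 18
Solving the system yields a = 1, b = 5, c = -6.
So q(t) = t^2 + 5t - 6.
Check: q(1) = 0. ✓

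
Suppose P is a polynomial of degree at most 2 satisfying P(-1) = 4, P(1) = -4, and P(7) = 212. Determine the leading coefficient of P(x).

Write P(x) = ax^2 + bx + c. Substituting each data point gives a linear system:
  a - b + c = 4
  a + b + c = -4
  49a + 7b + c = 212
Solving the system yields a = 5, b = -4, c = -5.
So P(x) = 5x^2 - 4x - 5.
The leading coefficient is 5.

5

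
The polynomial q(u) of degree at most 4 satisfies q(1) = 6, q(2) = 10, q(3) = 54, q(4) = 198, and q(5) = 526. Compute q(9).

Forward differences of the values at u = 1, 2, 3, 4, 5:
  q  : 6  10  54  198  526
  Δ  : 4  44  144  328
  Δ^2: 40  100  184
  Δ^3: 60  84
  Δ^4: 24
The fourth differences are constant, confirming degree 4.
Interpolating (Newton forward form) and evaluating at u = 9 gives q(9) = 6198.

6198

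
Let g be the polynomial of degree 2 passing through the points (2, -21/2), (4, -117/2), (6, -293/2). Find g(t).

g(t) = -5t^2 + 6t - 5/2

Write g(t) = at^2 + bt + c. Substituting each data point gives a linear system:
  4a + 2b + c = -21/2
  16a + 4b + c = -117/2
  36a + 6b + c = -293/2
Solving the system yields a = -5, b = 6, c = -5/2.
So g(t) = -5t^2 + 6t - 5/2.
Check: g(4) = -117/2. ✓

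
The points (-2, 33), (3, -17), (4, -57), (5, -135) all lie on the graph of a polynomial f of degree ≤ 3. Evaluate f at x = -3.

Using the Lagrange interpolation formula with nodes -2, 3, 4, 5:
  L_0(x) = (x - 3)(x - 4)(x - 5) / -210
  L_1(x) = (x + 2)(x - 4)(x - 5) / 10
  L_2(x) = (x + 2)(x - 3)(x - 5) / -6
  L_3(x) = (x + 2)(x - 3)(x - 4) / 14
Then f(x) = 33·L_0(x) - 17·L_1(x) - 57·L_2(x) - 135·L_3(x).
Expanding and collecting terms gives f(x) = -2x^3 + 5x^2 - x - 5.
Evaluating at x = -3: f(-3) = 97.

97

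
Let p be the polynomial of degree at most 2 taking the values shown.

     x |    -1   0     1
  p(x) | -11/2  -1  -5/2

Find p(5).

Write p(x) = ax^2 + bx + c. Substituting each data point gives a linear system:
  a - b + c = -11/2
  c = -1
  a + b + c = -5/2
Solving the system yields a = -3, b = 3/2, c = -1.
So p(x) = -3x^2 + (3/2)x - 1.
Then p(5) = -137/2.

-137/2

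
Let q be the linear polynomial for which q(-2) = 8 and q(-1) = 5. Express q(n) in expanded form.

q(n) = -3n + 2

Write q(n) = an + b. Substituting each data point gives a linear system:
  -2a + b = 8
  -a + b = 5
Solving the system yields a = -3, b = 2.
So q(n) = -3n + 2.
Check: q(-1) = 5. ✓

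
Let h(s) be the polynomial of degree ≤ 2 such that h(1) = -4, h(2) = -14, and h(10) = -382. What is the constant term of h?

Write h(s) = as^2 + bs + c. Substituting each data point gives a linear system:
  a + b + c = -4
  4a + 2b + c = -14
  100a + 10b + c = -382
Solving the system yields a = -4, b = 2, c = -2.
So h(s) = -4s^2 + 2s - 2.
The constant term is -2.

-2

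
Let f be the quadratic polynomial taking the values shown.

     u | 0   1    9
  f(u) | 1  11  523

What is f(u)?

Using the Lagrange interpolation formula with nodes 0, 1, 9:
  L_0(u) = (u - 1)(u - 9) / 9
  L_1(u) = u(u - 9) / -8
  L_2(u) = u(u - 1) / 72
Then f(u) = 1·L_0(u) + 11·L_1(u) + 523·L_2(u).
Expanding and collecting terms gives f(u) = 6u^2 + 4u + 1.
Check: f(0) = 1. ✓

f(u) = 6u^2 + 4u + 1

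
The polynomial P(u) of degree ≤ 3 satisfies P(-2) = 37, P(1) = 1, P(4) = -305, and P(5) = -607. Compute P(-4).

311

Write P(u) = au^3 + bu^2 + cu + d. Substituting each data point gives a linear system:
  -8a + 4b - 2c + d = 37
  a + b + c + d = 1
  64a + 16b + 4c + d = -305
  125a + 25b + 5c + d = -607
Solving the system yields a = -5, b = 0, c = 3, d = 3.
So P(u) = -5u^3 + 3u + 3.
Then P(-4) = 311.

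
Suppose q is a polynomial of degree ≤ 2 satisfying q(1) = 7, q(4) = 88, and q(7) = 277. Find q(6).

202

Forward differences of the values at x = 1, 4, 7:
  q  : 7  88  277
  Δ  : 81  189
  Δ^2: 108
The second differences are constant, confirming degree 2.
Interpolating (Newton forward form) and evaluating at x = 6 gives q(6) = 202.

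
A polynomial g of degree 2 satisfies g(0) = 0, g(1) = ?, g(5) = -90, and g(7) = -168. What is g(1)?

-6

The 3 known points determine the degree-2 polynomial uniquely.
Write g(n) = an^2 + bn + c. Substituting each data point gives a linear system:
  c = 0
  25a + 5b + c = -90
  49a + 7b + c = -168
Solving the system yields a = -3, b = -3, c = 0.
So g(n) = -3n^2 - 3n.
Then g(1) = -6.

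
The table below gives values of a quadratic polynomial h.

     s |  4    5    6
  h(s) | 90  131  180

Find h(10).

Forward differences of the values at s = 4, 5, 6:
  h  : 90  131  180
  Δ  : 41  49
  Δ^2: 8
The second differences are constant, confirming degree 2.
Interpolating (Newton forward form) and evaluating at s = 10 gives h(10) = 456.

456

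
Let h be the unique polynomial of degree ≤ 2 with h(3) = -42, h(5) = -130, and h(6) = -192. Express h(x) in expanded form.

Write h(x) = ax^2 + bx + c. Substituting each data point gives a linear system:
  9a + 3b + c = -42
  25a + 5b + c = -130
  36a + 6b + c = -192
Solving the system yields a = -6, b = 4, c = 0.
So h(x) = -6x^2 + 4x.
Check: h(3) = -42. ✓

h(x) = -6x^2 + 4x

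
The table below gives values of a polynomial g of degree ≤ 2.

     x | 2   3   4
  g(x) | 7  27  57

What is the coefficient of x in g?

Write g(x) = ax^2 + bx + c. Substituting each data point gives a linear system:
  4a + 2b + c = 7
  9a + 3b + c = 27
  16a + 4b + c = 57
Solving the system yields a = 5, b = -5, c = -3.
So g(x) = 5x^2 - 5x - 3.
The coefficient of x is -5.

-5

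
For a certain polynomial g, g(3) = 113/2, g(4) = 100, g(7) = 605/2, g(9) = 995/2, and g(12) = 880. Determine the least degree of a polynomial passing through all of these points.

Divided differences on the nodes 3, 4, 7, 9, 12:
  order 0: 113/2  100  605/2  995/2  880
  order 1: 87/2  135/2  195/2  255/2
  order 2: 6  6  6
  order 3: 0  0
  order 4: 0
The order-2 divided differences are all 6 (nonzero) and every higher order vanishes, so the data lies on a polynomial of degree exactly 2.

2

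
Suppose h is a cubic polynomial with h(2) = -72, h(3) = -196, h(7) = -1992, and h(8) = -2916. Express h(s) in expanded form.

h(s) = -5s^3 - 5s^2 - 4s - 4

Write h(s) = as^3 + bs^2 + cs + d. Substituting each data point gives a linear system:
  8a + 4b + 2c + d = -72
  27a + 9b + 3c + d = -196
  343a + 49b + 7c + d = -1992
  512a + 64b + 8c + d = -2916
Solving the system yields a = -5, b = -5, c = -4, d = -4.
So h(s) = -5s^3 - 5s^2 - 4s - 4.
Check: h(3) = -196. ✓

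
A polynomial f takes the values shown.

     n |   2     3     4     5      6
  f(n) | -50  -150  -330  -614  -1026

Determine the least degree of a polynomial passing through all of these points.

3

Forward differences of the values at n = 2, 3, 4, 5, 6:
  f  : -50  -150  -330  -614  -1026
  Δ  : -100  -180  -284  -412
  Δ^2: -80  -104  -128
  Δ^3: -24  -24
  Δ^4: 0
The third differences are constant (-24) and nonzero, while all higher differences vanish, so the minimal degree is 3.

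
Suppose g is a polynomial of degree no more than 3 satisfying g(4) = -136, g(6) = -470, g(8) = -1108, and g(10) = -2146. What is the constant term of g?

Write g(u) = au^3 + bu^2 + cu + d. Substituting each data point gives a linear system:
  64a + 16b + 4c + d = -136
  216a + 36b + 6c + d = -470
  512a + 64b + 8c + d = -1108
  1000a + 100b + 10c + d = -2146
Solving the system yields a = -2, b = -2, c = 5, d = 4.
So g(u) = -2u^3 - 2u^2 + 5u + 4.
The constant term is 4.

4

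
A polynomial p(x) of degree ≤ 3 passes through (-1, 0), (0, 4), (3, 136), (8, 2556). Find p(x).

p(x) = 5x^3 - x + 4

Using the Lagrange interpolation formula with nodes -1, 0, 3, 8:
  L_0(x) = x(x - 3)(x - 8) / -36
  L_1(x) = (x + 1)(x - 3)(x - 8) / 24
  L_2(x) = (x + 1)x(x - 8) / -60
  L_3(x) = (x + 1)x(x - 3) / 360
Then p(x) = 0·L_0(x) + 4·L_1(x) + 136·L_2(x) + 2556·L_3(x).
Expanding and collecting terms gives p(x) = 5x³ - x + 4.
Check: p(0) = 4. ✓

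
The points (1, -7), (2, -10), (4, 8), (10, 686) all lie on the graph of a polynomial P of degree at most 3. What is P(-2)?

Using the Lagrange interpolation formula with nodes 1, 2, 4, 10:
  L_0(s) = (s - 2)(s - 4)(s - 10) / -27
  L_1(s) = (s - 1)(s - 4)(s - 10) / 16
  L_2(s) = (s - 1)(s - 2)(s - 10) / -36
  L_3(s) = (s - 1)(s - 2)(s - 4) / 432
Then P(s) = -7·L_0(s) - 10·L_1(s) + 8·L_2(s) + 686·L_3(s).
Expanding and collecting terms gives P(s) = s^3 - 3s^2 - s - 4.
Evaluating at s = -2: P(-2) = -22.

-22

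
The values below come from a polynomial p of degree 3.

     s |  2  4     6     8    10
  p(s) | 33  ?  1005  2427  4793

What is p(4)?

On equispaced nodes a degree-3 polynomial has vanishing fourth forward difference, so
  p(2) - 4·p(4) + 6·p(6) - 4·p(8) + p(10) = 0.
Substituting the known values and solving for p(4):
  -4·p(4) = -1148
  p(4) = 287.

287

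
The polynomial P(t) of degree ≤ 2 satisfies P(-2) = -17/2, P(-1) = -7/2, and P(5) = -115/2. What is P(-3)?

-35/2

Using the Lagrange interpolation formula with nodes -2, -1, 5:
  L_0(t) = (t + 1)(t - 5) / 7
  L_1(t) = (t + 2)(t - 5) / -6
  L_2(t) = (t + 2)(t + 1) / 42
Then P(t) = -17/2·L_0(t) - 7/2·L_1(t) - 115/2·L_2(t).
Expanding and collecting terms gives P(t) = -2t^2 - t - 5/2.
Evaluating at t = -3: P(-3) = -35/2.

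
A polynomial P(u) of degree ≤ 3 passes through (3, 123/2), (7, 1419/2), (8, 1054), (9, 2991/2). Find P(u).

P(u) = 2u^3 + (1/2)u^2 - u + 6

Using the Lagrange interpolation formula with nodes 3, 7, 8, 9:
  L_0(u) = (u - 7)(u - 8)(u - 9) / -120
  L_1(u) = (u - 3)(u - 8)(u - 9) / 8
  L_2(u) = (u - 3)(u - 7)(u - 9) / -5
  L_3(u) = (u - 3)(u - 7)(u - 8) / 12
Then P(u) = 123/2·L_0(u) + 1419/2·L_1(u) + 1054·L_2(u) + 2991/2·L_3(u).
Expanding and collecting terms gives P(u) = 2u³ + (1/2)u² - u + 6.
Check: P(8) = 1054. ✓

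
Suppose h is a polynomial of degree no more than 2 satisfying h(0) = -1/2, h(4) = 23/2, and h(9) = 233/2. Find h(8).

175/2

Using the Lagrange interpolation formula with nodes 0, 4, 9:
  L_0(t) = (t - 4)(t - 9) / 36
  L_1(t) = t(t - 9) / -20
  L_2(t) = t(t - 4) / 45
Then h(t) = -1/2·L_0(t) + 23/2·L_1(t) + 233/2·L_2(t).
Expanding and collecting terms gives h(t) = 2t^2 - 5t - 1/2.
Evaluating at t = 8: h(8) = 175/2.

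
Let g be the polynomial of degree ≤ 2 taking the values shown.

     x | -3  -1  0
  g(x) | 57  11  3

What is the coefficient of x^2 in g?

5

Write g(x) = ax^2 + bx + c. Substituting each data point gives a linear system:
  9a - 3b + c = 57
  a - b + c = 11
  c = 3
Solving the system yields a = 5, b = -3, c = 3.
So g(x) = 5x² - 3x + 3.
The leading coefficient is 5.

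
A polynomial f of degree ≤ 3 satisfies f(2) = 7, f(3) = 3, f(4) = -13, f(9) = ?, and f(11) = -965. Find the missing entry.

-483

The 4 known points determine the degree-3 polynomial uniquely.
Write f(n) = an^3 + bn^2 + cn + d. Substituting each data point gives a linear system:
  8a + 4b + 2c + d = 7
  27a + 9b + 3c + d = 3
  64a + 16b + 4c + d = -13
  1331a + 121b + 11c + d = -965
Solving the system yields a = -1, b = 3, c = 0, d = 3.
So f(n) = -n^3 + 3n^2 + 3.
Then f(9) = -483.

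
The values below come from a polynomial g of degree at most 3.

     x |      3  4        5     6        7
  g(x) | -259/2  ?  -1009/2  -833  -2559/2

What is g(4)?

The 4 known points determine the degree-3 polynomial uniquely.
Write g(x) = ax^3 + bx^2 + cx + d. Substituting each data point gives a linear system:
  27a + 9b + 3c + d = -259/2
  125a + 25b + 5c + d = -1009/2
  216a + 36b + 6c + d = -833
  343a + 49b + 7c + d = -2559/2
Solving the system yields a = -3, b = -5, c = -1/2, d = -2.
So g(x) = -3x³ - 5x² - (1/2)x - 2.
Then g(4) = -276.

-276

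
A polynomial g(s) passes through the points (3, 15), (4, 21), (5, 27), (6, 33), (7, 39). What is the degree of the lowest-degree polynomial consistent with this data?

Forward differences of the values at s = 3, 4, 5, 6, 7:
  g  : 15  21  27  33  39
  Δ  : 6  6  6  6
  Δ^2: 0  0  0
  Δ^3: 0  0
  Δ^4: 0
The first differences are constant (6) and nonzero, while all higher differences vanish, so the minimal degree is 1.

1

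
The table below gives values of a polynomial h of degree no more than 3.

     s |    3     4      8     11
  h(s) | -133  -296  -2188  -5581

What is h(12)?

-7216

Write h(s) = as^3 + bs^2 + cs + d. Substituting each data point gives a linear system:
  27a + 9b + 3c + d = -133
  64a + 16b + 4c + d = -296
  512a + 64b + 8c + d = -2188
  1331a + 121b + 11c + d = -5581
Solving the system yields a = -4, b = -2, c = -1, d = -4.
So h(s) = -4s^3 - 2s^2 - s - 4.
Then h(12) = -7216.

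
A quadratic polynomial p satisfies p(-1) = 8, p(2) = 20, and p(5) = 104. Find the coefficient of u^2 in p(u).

Write p(u) = au^2 + bu + c. Substituting each data point gives a linear system:
  a - b + c = 8
  4a + 2b + c = 20
  25a + 5b + c = 104
Solving the system yields a = 4, b = 0, c = 4.
So p(u) = 4u^2 + 4.
The leading coefficient is 4.

4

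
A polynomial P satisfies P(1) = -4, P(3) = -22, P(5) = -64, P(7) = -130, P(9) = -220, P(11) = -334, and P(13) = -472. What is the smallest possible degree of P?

Forward differences of the values at n = 1, 3, 5, 7, 9, 11, 13:
  P  : -4  -22  -64  -130  -220  -334  -472
  Δ  : -18  -42  -66  -90  -114  -138
  Δ^2: -24  -24  -24  -24  -24
  Δ^3: 0  0  0  0
  Δ^4: 0  0  0
  Δ^5: 0  0
  Δ^6: 0
The second differences are constant (-24) and nonzero, while all higher differences vanish, so the minimal degree is 2.

2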